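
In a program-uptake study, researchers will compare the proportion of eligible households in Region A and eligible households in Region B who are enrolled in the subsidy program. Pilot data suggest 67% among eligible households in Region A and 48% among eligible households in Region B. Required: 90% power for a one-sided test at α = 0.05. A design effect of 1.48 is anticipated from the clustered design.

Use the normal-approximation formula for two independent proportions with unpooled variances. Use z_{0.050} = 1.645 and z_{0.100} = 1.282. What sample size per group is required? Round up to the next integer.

n = (z_α + z_β)² · [p₁(1−p₁) + p₂(1−p₂)] / (p₁ − p₂)²
  = (1.645 + 1.282)² · (0.67·0.33 + 0.48·0.52) / (0.19)²
  = (2.927)² · (0.2211 + 0.2496) / 0.0361
  = 8.5673 · 0.4707 / 0.0361
  = 111.71
Design effect: 1.48 × 111.71 = 165.33.
Round up → n = 166 per group.

n = 166 per group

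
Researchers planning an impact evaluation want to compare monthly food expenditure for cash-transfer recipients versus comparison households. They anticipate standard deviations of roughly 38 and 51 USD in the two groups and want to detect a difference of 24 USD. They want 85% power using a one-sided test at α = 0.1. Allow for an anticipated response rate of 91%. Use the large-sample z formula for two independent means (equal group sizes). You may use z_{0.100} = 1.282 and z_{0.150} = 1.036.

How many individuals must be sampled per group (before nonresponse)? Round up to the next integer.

n = (z_α + z_β)² · (σ₁² + σ₂²) / δ²
  = (1.282 + 1.036)² · (38² + 51² = 4045) / 24²
  = 5.3731 · 4045 / 576
  = 37.73
Adjust for 91% response: 37.73 / 0.91 = 41.46.
Round up → n = 42 per group.

n = 42 per group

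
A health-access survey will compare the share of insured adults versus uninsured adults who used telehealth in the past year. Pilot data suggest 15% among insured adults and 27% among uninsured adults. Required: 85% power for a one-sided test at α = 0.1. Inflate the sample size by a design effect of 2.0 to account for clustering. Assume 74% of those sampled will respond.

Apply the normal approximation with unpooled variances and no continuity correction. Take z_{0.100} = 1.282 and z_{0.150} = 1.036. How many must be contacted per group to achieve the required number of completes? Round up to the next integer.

n = (z_α + z_β)² · [p₁(1−p₁) + p₂(1−p₂)] / (p₁ − p₂)²
  = (1.282 + 1.036)² · (0.15·0.85 + 0.27·0.73) / (-0.12)²
  = (2.318)² · (0.1275 + 0.1971) / 0.0144
  = 5.3731 · 0.3246 / 0.0144
  = 121.12
Design effect: 2.0 × 121.12 = 242.24.
Adjust for 74% response: 242.24 / 0.74 = 327.35.
Round up → n = 328 per group.

n = 328 per group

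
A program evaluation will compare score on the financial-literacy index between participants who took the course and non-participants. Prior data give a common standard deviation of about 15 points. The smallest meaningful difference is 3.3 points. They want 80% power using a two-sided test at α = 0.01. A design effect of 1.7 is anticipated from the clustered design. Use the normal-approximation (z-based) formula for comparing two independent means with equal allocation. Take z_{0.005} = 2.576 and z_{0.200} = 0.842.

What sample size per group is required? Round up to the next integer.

n = (z_{α/2} + z_β)² · (σ₁² + σ₂²) / δ²
  = (2.576 + 0.842)² · (2·15² = 450) / 3.3²
  = 11.6827 · 450 / 10.89
  = 482.76
Design effect: 1.7 × 482.76 = 820.69.
Round up → n = 821 per group.

n = 821 per group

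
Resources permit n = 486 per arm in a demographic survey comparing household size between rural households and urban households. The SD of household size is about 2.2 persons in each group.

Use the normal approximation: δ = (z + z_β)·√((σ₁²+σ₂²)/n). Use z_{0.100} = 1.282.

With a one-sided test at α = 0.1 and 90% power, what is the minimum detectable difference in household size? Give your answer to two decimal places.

δ = (z_α + z_β) · √((σ₁²+σ₂²)/n)
  = (1.282 + 1.282) · √(9.68/486)
  = 2.564 · √0.01992
  = 2.564 · 0.1411
  = 0.3619

Minimum detectable difference ≈ 0.36 persons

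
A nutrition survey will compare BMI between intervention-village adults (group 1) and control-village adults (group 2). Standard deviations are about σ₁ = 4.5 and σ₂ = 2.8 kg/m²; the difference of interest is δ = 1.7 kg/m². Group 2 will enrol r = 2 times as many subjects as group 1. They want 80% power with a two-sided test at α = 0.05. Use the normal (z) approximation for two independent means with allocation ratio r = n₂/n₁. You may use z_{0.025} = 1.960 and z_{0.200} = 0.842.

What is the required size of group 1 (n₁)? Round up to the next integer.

n₁ = 66

n₁ = (z_{α/2} + z_β)² · (σ₁² + σ₂²/r) / δ²
   = (1.960 + 0.842)² · (4.5² + 2.8²/2) / 1.7²
   = 7.8512 · (20.25 + 3.92) / 2.89
   = 7.8512 · 24.17 / 2.89
   = 65.66
Round up → n₁ = 66; n₂ = r·n₁ = 2 × 66 = 132.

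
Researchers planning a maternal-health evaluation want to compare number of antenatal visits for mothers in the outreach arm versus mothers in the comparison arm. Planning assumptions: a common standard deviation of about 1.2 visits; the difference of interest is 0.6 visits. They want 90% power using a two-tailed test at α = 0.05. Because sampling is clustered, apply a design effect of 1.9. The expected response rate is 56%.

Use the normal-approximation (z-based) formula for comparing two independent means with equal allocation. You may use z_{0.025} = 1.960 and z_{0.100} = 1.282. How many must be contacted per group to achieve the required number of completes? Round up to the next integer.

n = (z_{α/2} + z_β)² · (σ₁² + σ₂²) / δ²
  = (1.960 + 1.282)² · (2·1.2² = 2.88) / 0.6²
  = 10.5106 · 2.88 / 0.36
  = 84.08
Design effect: 1.9 × 84.08 = 159.76.
Adjust for 56% response: 159.76 / 0.56 = 285.29.
Round up → n = 286 per group.

n = 286 per group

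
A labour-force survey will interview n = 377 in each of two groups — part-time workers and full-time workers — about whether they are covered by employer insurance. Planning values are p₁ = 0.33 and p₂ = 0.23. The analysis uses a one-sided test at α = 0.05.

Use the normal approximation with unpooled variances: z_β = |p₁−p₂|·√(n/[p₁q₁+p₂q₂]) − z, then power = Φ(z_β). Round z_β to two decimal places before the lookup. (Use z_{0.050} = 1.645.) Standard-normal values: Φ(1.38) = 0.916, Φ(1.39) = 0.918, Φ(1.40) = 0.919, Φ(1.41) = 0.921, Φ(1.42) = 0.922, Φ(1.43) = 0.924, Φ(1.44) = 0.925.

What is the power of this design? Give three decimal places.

z_β = |p₁−p₂|·√(n/[p₁q₁+p₂q₂]) − z_α
    = 0.10 · √(377/0.3982) − 1.645
    = 0.10 · 30.7695 − 1.645
    = 3.0769 − 1.645 = 1.4319 → 1.43
Power = Φ(1.43) = 0.924.

Power ≈ 0.924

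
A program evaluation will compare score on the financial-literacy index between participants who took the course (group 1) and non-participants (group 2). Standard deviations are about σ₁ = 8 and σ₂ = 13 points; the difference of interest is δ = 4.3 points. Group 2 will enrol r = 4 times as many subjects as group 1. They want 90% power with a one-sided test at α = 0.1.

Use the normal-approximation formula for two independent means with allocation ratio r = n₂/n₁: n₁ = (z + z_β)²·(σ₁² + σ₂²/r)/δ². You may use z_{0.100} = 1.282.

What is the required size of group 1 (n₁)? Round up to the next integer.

n₁ = (z_α + z_β)² · (σ₁² + σ₂²/r) / δ²
   = (1.282 + 1.282)² · (8² + 13²/4) / 4.3²
   = 6.5741 · (64 + 42.25) / 18.49
   = 6.5741 · 106.25 / 18.49
   = 37.78
Round up → n₁ = 38; n₂ = r·n₁ = 4 × 38 = 152.

n₁ = 38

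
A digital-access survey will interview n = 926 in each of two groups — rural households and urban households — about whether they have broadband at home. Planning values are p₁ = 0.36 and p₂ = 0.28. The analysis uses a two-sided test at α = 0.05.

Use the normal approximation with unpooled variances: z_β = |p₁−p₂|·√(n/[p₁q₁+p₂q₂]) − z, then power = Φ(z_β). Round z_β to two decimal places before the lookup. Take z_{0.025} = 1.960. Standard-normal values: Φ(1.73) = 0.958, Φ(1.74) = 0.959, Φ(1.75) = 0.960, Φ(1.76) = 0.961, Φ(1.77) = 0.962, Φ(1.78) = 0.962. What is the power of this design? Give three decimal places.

z_β = |p₁−p₂|·√(n/[p₁q₁+p₂q₂]) − z_{α/2}
    = 0.08 · √(926/0.4320) − 1.960
    = 0.08 · 46.2981 − 1.960
    = 3.7039 − 1.960 = 1.7439 → 1.74
Power = Φ(1.74) = 0.959.

Power ≈ 0.959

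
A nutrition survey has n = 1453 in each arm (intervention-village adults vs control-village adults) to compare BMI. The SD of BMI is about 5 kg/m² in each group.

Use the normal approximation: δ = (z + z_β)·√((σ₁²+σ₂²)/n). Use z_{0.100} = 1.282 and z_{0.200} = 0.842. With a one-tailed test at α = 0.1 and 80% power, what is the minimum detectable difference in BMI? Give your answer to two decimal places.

δ = (z_α + z_β) · √((σ₁²+σ₂²)/n)
  = (1.282 + 0.842) · √(50/1453)
  = 2.124 · √0.03441
  = 2.124 · 0.1855
  = 0.3940

Minimum detectable difference ≈ 0.39 kg/m²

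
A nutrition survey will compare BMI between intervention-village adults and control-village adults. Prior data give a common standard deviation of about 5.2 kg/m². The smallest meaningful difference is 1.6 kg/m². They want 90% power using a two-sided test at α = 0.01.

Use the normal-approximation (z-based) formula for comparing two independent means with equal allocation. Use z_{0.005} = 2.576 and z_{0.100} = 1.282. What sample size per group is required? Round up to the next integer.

n = 315 per group

n = (z_{α/2} + z_β)² · (σ₁² + σ₂²) / δ²
  = (2.576 + 1.282)² · (2·5.2² = 54.08) / 1.6²
  = 14.8842 · 54.08 / 2.56
  = 314.43
Round up → n = 315 per group.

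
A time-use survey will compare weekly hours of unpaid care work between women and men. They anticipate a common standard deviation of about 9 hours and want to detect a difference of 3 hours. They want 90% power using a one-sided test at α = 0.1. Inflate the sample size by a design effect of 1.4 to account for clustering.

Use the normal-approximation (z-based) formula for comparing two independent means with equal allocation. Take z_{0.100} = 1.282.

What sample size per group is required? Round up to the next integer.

n = 166 per group

n = (z_α + z_β)² · (σ₁² + σ₂²) / δ²
  = (1.282 + 1.282)² · (2·9² = 162) / 3²
  = 6.5741 · 162 / 9
  = 118.33
Design effect: 1.4 × 118.33 = 165.67.
Round up → n = 166 per group.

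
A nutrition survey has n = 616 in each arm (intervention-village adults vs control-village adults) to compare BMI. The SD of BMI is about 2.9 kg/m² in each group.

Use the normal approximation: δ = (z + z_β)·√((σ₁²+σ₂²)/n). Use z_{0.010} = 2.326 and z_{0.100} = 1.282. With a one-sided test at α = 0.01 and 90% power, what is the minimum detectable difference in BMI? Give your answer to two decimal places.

δ = (z_α + z_β) · √((σ₁²+σ₂²)/n)
  = (2.326 + 1.282) · √(16.82/616)
  = 3.608 · √0.02731
  = 3.608 · 0.1652
  = 0.5962

Minimum detectable difference ≈ 0.60 kg/m²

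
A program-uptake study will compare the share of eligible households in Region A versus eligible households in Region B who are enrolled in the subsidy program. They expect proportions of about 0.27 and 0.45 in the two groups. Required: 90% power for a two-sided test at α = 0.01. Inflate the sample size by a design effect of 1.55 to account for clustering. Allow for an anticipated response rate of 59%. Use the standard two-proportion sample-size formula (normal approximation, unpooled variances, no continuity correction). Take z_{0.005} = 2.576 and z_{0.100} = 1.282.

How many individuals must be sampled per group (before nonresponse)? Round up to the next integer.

n = 537 per group

n = (z_{α/2} + z_β)² · [p₁(1−p₁) + p₂(1−p₂)] / (p₁ − p₂)²
  = (2.576 + 1.282)² · (0.27·0.73 + 0.45·0.55) / (-0.18)²
  = (3.858)² · (0.1971 + 0.2475) / 0.0324
  = 14.8842 · 0.4446 / 0.0324
  = 204.24
Design effect: 1.55 × 204.24 = 316.58.
Adjust for 59% response: 316.58 / 0.59 = 536.57.
Round up → n = 537 per group.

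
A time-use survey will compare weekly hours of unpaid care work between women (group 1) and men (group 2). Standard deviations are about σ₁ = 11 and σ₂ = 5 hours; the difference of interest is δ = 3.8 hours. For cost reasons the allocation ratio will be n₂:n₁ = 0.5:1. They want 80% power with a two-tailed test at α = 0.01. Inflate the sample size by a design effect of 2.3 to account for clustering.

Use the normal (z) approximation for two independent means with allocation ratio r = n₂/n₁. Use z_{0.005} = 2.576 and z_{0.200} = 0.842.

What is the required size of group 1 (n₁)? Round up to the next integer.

n₁ = 319

n₁ = (z_{α/2} + z_β)² · (σ₁² + σ₂²/r) / δ²
   = (2.576 + 0.842)² · (11² + 5²/0.5) / 3.8²
   = 11.6827 · (121 + 50) / 14.44
   = 11.6827 · 171 / 14.44
   = 138.35
Design effect: 2.3 × 138.35 = 318.20.
Round up → n₁ = 319; n₂ = r·n₁ = 0.5 × 319 = 160.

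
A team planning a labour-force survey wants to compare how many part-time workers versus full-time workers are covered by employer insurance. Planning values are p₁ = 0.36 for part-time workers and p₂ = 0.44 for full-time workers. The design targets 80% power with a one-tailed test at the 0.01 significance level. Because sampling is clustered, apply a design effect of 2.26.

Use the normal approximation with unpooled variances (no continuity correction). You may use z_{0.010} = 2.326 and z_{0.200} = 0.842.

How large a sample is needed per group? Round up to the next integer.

n = (z_α + z_β)² · [p₁(1−p₁) + p₂(1−p₂)] / (p₁ − p₂)²
  = (2.326 + 0.842)² · (0.36·0.64 + 0.44·0.56) / (-0.08)²
  = (3.168)² · (0.2304 + 0.2464) / 0.0064
  = 10.0362 · 0.4768 / 0.0064
  = 747.70
Design effect: 2.26 × 747.70 = 1689.80.
Round up → n = 1690 per group.

n = 1690 per group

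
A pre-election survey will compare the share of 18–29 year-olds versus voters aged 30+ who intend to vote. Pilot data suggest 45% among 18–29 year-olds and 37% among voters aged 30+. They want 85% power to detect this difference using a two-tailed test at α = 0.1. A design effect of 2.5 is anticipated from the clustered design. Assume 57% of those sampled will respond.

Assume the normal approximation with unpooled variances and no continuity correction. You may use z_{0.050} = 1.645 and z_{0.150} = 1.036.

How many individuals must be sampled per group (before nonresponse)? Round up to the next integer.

n = (z_{α/2} + z_β)² · [p₁(1−p₁) + p₂(1−p₂)] / (p₁ − p₂)²
  = (1.645 + 1.036)² · (0.45·0.55 + 0.37·0.63) / (0.08)²
  = (2.681)² · (0.2475 + 0.2331) / 0.0064
  = 7.1878 · 0.4806 / 0.0064
  = 539.76
Design effect: 2.5 × 539.76 = 1349.39.
Adjust for 57% response: 1349.39 / 0.57 = 2367.35.
Round up → n = 2368 per group.

n = 2368 per group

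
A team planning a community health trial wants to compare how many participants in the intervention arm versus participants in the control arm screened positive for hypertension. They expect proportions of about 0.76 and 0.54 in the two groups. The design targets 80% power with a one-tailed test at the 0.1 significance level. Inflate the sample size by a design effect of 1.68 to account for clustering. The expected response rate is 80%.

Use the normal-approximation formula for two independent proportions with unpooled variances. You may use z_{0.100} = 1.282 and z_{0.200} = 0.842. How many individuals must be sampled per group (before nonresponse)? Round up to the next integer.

n = 85 per group

n = (z_α + z_β)² · [p₁(1−p₁) + p₂(1−p₂)] / (p₁ − p₂)²
  = (1.282 + 0.842)² · (0.76·0.24 + 0.54·0.46) / (0.22)²
  = (2.124)² · (0.1824 + 0.2484) / 0.0484
  = 4.5114 · 0.4308 / 0.0484
  = 40.15
Design effect: 1.68 × 40.15 = 67.46.
Adjust for 80% response: 67.46 / 0.80 = 84.33.
Round up → n = 85 per group.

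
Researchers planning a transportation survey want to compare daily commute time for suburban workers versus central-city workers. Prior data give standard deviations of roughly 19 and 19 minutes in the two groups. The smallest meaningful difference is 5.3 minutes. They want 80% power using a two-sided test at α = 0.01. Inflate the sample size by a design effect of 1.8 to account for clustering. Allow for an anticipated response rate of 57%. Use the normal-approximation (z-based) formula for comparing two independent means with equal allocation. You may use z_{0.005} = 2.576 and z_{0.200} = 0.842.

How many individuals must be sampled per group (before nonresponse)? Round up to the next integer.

n = 949 per group

n = (z_{α/2} + z_β)² · (σ₁² + σ₂²) / δ²
  = (2.576 + 0.842)² · (19² + 19² = 722) / 5.3²
  = 11.6827 · 722 / 28.09
  = 300.28
Design effect: 1.8 × 300.28 = 540.51.
Adjust for 57% response: 540.51 / 0.57 = 948.26.
Round up → n = 949 per group.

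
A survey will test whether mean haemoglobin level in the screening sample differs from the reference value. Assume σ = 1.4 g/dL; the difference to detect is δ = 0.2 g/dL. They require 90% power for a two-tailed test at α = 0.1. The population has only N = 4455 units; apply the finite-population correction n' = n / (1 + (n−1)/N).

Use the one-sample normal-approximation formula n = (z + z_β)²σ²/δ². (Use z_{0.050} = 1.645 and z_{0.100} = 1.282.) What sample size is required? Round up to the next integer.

n = 384

n = (z_{α/2} + z_β)² · σ² / δ²
  = (1.645 + 1.282)² · 1.4² / 0.2²
  = 8.5673 · 1.96 / 0.04
  = 419.80
Finite-population correction (N = 4455): 419.80 / (1 + (419.80 − 1)/4455) = 383.73.
Round up → n = 384.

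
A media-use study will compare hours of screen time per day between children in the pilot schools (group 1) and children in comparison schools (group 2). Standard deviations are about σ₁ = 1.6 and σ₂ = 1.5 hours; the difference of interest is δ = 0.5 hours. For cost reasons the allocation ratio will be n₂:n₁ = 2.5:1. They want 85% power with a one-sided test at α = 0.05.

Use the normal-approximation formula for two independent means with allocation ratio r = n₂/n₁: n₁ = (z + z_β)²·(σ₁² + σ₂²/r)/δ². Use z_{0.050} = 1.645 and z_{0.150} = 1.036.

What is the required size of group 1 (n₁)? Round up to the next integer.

n₁ = (z_α + z_β)² · (σ₁² + σ₂²/r) / δ²
   = (1.645 + 1.036)² · (1.6² + 1.5²/2.5) / 0.5²
   = 7.1878 · (2.56 + 0.9) / 0.25
   = 7.1878 · 3.46 / 0.25
   = 99.48
Round up → n₁ = 100; n₂ = r·n₁ = 2.5 × 100 = 250.

n₁ = 100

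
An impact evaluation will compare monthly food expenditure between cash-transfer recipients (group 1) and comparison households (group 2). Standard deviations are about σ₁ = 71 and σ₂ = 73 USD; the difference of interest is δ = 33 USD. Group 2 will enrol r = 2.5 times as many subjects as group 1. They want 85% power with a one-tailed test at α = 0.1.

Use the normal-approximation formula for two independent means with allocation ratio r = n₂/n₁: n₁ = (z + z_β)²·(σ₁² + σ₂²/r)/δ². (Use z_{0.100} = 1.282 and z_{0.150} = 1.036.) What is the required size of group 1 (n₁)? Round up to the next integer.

n₁ = (z_α + z_β)² · (σ₁² + σ₂²/r) / δ²
   = (1.282 + 1.036)² · (71² + 73²/2.5) / 33²
   = 5.3731 · (5041 + 2131.6) / 1089
   = 5.3731 · 7172.6 / 1089
   = 35.39
Round up → n₁ = 36; n₂ = r·n₁ = 2.5 × 36 = 90.

n₁ = 36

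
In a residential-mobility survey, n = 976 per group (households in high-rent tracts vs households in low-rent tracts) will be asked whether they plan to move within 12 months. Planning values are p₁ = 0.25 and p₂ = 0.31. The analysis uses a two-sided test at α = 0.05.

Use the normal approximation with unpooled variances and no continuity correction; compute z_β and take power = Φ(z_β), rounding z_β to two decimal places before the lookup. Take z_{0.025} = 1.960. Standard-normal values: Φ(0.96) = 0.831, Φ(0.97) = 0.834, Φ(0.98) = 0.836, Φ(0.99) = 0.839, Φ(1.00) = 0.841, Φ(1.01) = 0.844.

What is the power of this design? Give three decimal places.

Power ≈ 0.841

z_β = |p₁−p₂|·√(n/[p₁q₁+p₂q₂]) − z_{α/2}
    = 0.06 · √(976/0.4014) − 1.960
    = 0.06 · 49.3101 − 1.960
    = 2.9586 − 1.960 = 0.9986 → 1.00
Power = Φ(1.00) = 0.841.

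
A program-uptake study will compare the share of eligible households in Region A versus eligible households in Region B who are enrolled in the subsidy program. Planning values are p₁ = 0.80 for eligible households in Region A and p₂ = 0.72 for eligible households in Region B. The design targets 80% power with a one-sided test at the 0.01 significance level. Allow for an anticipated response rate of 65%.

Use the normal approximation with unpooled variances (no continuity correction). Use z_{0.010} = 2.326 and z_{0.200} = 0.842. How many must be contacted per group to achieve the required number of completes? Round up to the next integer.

n = 873 per group

n = (z_α + z_β)² · [p₁(1−p₁) + p₂(1−p₂)] / (p₁ − p₂)²
  = (2.326 + 0.842)² · (0.80·0.20 + 0.72·0.28) / (0.08)²
  = (3.168)² · (0.1600 + 0.2016) / 0.0064
  = 10.0362 · 0.3616 / 0.0064
  = 567.05
Adjust for 65% response: 567.05 / 0.65 = 872.38.
Round up → n = 873 per group.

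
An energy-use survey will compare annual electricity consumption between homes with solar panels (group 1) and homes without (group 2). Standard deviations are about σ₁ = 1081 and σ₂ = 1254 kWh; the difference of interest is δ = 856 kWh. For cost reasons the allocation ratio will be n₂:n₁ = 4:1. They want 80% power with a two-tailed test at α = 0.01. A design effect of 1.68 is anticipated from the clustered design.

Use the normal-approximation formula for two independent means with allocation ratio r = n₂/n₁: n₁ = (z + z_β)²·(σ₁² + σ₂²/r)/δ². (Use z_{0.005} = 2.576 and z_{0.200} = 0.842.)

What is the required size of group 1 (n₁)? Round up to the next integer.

n₁ = (z_{α/2} + z_β)² · (σ₁² + σ₂²/r) / δ²
   = (2.576 + 0.842)² · (1081² + 1254²/4) / 856²
   = 11.6827 · (1168561 + 393129) / 732736
   = 11.6827 · 1561690 / 732736
   = 24.90
Design effect: 1.68 × 24.90 = 41.83.
Round up → n₁ = 42; n₂ = r·n₁ = 4 × 42 = 168.

n₁ = 42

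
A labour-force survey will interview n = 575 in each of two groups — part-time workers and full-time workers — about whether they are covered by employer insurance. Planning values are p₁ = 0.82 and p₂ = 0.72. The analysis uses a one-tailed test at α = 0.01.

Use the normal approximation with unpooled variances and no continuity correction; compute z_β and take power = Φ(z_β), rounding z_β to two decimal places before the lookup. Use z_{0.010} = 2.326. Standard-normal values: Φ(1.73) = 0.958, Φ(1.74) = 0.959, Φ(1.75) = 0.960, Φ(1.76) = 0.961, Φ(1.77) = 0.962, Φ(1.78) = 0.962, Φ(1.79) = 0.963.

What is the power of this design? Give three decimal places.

Power ≈ 0.958

z_β = |p₁−p₂|·√(n/[p₁q₁+p₂q₂]) − z_α
    = 0.10 · √(575/0.3492) − 2.326
    = 0.10 · 40.5786 − 2.326
    = 4.0579 − 2.326 = 1.7319 → 1.73
Power = Φ(1.73) = 0.958.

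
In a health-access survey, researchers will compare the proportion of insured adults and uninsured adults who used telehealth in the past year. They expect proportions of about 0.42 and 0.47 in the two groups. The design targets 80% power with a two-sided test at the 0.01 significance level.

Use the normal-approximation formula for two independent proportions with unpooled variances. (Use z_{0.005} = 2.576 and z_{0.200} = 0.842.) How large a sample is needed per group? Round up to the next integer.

n = (z_{α/2} + z_β)² · [p₁(1−p₁) + p₂(1−p₂)] / (p₁ − p₂)²
  = (2.576 + 0.842)² · (0.42·0.58 + 0.47·0.53) / (-0.05)²
  = (3.418)² · (0.2436 + 0.2491) / 0.0025
  = 11.6827 · 0.4927 / 0.0025
  = 2302.43
Round up → n = 2303 per group.

n = 2303 per group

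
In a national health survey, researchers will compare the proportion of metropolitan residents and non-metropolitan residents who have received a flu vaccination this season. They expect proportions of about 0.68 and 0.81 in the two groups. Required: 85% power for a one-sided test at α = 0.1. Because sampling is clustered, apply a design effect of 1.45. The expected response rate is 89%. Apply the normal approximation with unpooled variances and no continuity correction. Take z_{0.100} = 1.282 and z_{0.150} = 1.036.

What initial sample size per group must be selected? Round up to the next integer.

n = 193 per group

n = (z_α + z_β)² · [p₁(1−p₁) + p₂(1−p₂)] / (p₁ − p₂)²
  = (1.282 + 1.036)² · (0.68·0.32 + 0.81·0.19) / (-0.13)²
  = (2.318)² · (0.2176 + 0.1539) / 0.0169
  = 5.3731 · 0.3715 / 0.0169
  = 118.11
Design effect: 1.45 × 118.11 = 171.26.
Adjust for 89% response: 171.26 / 0.89 = 192.43.
Round up → n = 193 per group.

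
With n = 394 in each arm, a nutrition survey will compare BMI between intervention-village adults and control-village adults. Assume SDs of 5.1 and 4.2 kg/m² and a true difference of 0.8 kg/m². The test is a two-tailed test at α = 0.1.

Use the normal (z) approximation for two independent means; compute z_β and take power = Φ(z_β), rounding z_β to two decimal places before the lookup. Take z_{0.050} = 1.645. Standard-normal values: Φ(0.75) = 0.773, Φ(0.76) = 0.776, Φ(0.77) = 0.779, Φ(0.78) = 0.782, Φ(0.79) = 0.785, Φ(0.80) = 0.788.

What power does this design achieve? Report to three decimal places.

z_β = δ·√(n/(σ₁²+σ₂²)) − z_{α/2}
    = 0.8 · √(394/43.65) − 1.645
    = 0.8 · 3.00439 − 1.645
    = 2.4035 − 1.645 = 0.7585 → 0.76
Power = Φ(0.76) = 0.776.

Power ≈ 0.776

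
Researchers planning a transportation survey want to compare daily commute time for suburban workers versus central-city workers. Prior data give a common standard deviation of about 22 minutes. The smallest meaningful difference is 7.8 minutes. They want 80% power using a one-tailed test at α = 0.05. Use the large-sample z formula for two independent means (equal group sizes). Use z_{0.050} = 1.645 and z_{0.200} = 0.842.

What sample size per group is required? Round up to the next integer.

n = (z_α + z_β)² · (σ₁² + σ₂²) / δ²
  = (1.645 + 0.842)² · (2·22² = 968) / 7.8²
  = 6.1852 · 968 / 60.84
  = 98.41
Round up → n = 99 per group.

n = 99 per group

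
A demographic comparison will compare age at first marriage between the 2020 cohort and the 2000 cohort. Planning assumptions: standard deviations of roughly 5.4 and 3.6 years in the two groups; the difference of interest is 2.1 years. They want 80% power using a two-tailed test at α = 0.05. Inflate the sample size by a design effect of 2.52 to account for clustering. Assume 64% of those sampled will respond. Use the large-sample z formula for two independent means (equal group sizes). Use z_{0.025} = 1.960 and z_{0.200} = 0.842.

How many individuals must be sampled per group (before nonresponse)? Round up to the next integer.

n = (z_{α/2} + z_β)² · (σ₁² + σ₂²) / δ²
  = (1.960 + 0.842)² · (5.4² + 3.6² = 42.12) / 2.1²
  = 7.8512 · 42.12 / 4.41
  = 74.99
Design effect: 2.52 × 74.99 = 188.97.
Adjust for 64% response: 188.97 / 0.64 = 295.26.
Round up → n = 296 per group.

n = 296 per group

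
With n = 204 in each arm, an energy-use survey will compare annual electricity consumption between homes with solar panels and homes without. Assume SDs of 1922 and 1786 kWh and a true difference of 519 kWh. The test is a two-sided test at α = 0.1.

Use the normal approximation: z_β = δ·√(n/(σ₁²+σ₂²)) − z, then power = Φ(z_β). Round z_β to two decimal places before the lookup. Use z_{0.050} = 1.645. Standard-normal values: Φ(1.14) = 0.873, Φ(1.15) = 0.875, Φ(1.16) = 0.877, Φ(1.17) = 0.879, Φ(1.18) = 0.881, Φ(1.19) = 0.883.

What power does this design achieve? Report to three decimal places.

Power ≈ 0.881

z_β = δ·√(n/(σ₁²+σ₂²)) − z_{α/2}
    = 519 · √(204/6883880) − 1.645
    = 519 · 0.00544 − 1.645
    = 2.8253 − 1.645 = 1.1803 → 1.18
Power = Φ(1.18) = 0.881.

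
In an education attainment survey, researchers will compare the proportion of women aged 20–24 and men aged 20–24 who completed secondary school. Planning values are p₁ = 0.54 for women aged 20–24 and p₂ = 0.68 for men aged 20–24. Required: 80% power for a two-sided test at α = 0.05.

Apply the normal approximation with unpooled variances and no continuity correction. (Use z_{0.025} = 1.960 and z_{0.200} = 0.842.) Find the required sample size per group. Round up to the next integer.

n = 187 per group

n = (z_{α/2} + z_β)² · [p₁(1−p₁) + p₂(1−p₂)] / (p₁ − p₂)²
  = (1.960 + 0.842)² · (0.54·0.46 + 0.68·0.32) / (-0.14)²
  = (2.802)² · (0.2484 + 0.2176) / 0.0196
  = 7.8512 · 0.4660 / 0.0196
  = 186.67
Round up → n = 187 per group.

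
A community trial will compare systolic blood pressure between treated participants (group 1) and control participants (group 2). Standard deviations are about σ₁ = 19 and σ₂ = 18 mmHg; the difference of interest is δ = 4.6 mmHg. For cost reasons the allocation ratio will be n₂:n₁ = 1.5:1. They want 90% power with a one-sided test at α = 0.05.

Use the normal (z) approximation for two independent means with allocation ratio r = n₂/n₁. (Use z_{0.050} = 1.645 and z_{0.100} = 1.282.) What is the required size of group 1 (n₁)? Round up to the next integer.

n₁ = (z_α + z_β)² · (σ₁² + σ₂²/r) / δ²
   = (1.645 + 1.282)² · (19² + 18²/1.5) / 4.6²
   = 8.5673 · (361 + 216) / 21.16
   = 8.5673 · 577 / 21.16
   = 233.62
Round up → n₁ = 234; n₂ = r·n₁ = 1.5 × 234 = 351.

n₁ = 234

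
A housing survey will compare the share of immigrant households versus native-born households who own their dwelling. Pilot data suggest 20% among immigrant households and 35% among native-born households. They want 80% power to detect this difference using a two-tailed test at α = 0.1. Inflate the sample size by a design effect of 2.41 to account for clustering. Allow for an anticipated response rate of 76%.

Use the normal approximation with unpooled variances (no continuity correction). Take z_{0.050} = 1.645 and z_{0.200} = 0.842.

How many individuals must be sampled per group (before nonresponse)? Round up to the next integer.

n = (z_{α/2} + z_β)² · [p₁(1−p₁) + p₂(1−p₂)] / (p₁ − p₂)²
  = (1.645 + 0.842)² · (0.20·0.80 + 0.35·0.65) / (-0.15)²
  = (2.487)² · (0.1600 + 0.2275) / 0.0225
  = 6.1852 · 0.3875 / 0.0225
  = 106.52
Design effect: 2.41 × 106.52 = 256.72.
Adjust for 76% response: 256.72 / 0.76 = 337.79.
Round up → n = 338 per group.

n = 338 per group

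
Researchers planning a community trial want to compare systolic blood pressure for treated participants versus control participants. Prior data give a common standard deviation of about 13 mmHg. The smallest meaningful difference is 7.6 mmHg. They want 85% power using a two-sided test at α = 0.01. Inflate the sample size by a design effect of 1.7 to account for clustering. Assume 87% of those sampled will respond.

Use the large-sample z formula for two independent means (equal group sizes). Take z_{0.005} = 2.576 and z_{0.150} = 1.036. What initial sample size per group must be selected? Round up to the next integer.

n = 150 per group

n = (z_{α/2} + z_β)² · (σ₁² + σ₂²) / δ²
  = (2.576 + 1.036)² · (2·13² = 338) / 7.6²
  = 13.0465 · 338 / 57.76
  = 76.35
Design effect: 1.7 × 76.35 = 129.79.
Adjust for 87% response: 129.79 / 0.87 = 149.18.
Round up → n = 150 per group.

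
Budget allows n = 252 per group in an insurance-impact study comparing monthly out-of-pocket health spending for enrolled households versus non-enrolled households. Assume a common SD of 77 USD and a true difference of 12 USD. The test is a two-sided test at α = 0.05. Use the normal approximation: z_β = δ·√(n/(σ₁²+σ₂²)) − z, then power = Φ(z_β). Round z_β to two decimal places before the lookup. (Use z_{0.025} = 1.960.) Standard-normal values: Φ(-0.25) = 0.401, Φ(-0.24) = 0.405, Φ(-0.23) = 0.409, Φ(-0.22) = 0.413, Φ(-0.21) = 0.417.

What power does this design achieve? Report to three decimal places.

z_β = δ·√(n/(σ₁²+σ₂²)) − z_{α/2}
    = 12 · √(252/11858) − 1.960
    = 12 · 0.14578 − 1.960
    = 1.7493 − 1.960 = -0.2107 → -0.21
Power = Φ(-0.21) = 0.417.

Power ≈ 0.417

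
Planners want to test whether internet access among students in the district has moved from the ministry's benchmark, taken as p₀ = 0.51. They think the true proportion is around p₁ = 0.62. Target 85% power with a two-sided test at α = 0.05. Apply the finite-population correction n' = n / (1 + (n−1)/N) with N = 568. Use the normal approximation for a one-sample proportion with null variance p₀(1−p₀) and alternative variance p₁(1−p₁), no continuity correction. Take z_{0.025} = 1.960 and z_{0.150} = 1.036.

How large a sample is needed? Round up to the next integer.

n = 138

n = [z_{α/2}·√(p₀q₀) + z_β·√(p₁q₁)]² / (p₁ − p₀)²
  = [1.960·√(0.51·0.49) + 1.036·√(0.62·0.38)]² / (0.11)²
  = [1.960·0.4999 + 1.036·0.4854]² / 0.0121
  = [1.4827]² / 0.0121
  = 181.68
Finite-population correction (N = 568): 181.68 / (1 + (181.68 − 1)/568) = 137.83.
Round up → n = 138.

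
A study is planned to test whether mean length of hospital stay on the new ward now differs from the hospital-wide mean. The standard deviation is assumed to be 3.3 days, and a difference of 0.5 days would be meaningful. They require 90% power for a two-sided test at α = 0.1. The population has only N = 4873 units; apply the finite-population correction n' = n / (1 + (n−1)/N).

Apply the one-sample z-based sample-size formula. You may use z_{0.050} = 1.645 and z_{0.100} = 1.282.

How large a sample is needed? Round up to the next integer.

n = 347

n = (z_{α/2} + z_β)² · σ² / δ²
  = (1.645 + 1.282)² · 3.3² / 0.5²
  = 8.5673 · 10.89 / 0.25
  = 373.19
Finite-population correction (N = 4873): 373.19 / (1 + (373.19 − 1)/4873) = 346.71.
Round up → n = 347.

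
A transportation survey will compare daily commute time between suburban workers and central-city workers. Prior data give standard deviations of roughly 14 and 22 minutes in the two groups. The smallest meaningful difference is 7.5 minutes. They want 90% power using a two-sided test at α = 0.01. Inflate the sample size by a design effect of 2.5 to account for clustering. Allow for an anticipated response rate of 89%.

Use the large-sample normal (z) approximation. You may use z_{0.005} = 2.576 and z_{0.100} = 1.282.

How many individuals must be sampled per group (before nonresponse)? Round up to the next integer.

n = 506 per group

n = (z_{α/2} + z_β)² · (σ₁² + σ₂²) / δ²
  = (2.576 + 1.282)² · (14² + 22² = 680) / 7.5²
  = 14.8842 · 680 / 56.25
  = 179.93
Design effect: 2.5 × 179.93 = 449.83.
Adjust for 89% response: 449.83 / 0.89 = 505.43.
Round up → n = 506 per group.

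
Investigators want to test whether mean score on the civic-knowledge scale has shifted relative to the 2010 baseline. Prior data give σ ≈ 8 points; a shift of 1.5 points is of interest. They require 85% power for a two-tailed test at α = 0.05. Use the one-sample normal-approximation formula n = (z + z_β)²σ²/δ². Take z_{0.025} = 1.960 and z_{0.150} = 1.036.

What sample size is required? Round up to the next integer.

n = (z_{α/2} + z_β)² · σ² / δ²
  = (1.960 + 1.036)² · 8² / 1.5²
  = 8.9760 · 64 / 2.25
  = 255.32
Round up → n = 256.

n = 256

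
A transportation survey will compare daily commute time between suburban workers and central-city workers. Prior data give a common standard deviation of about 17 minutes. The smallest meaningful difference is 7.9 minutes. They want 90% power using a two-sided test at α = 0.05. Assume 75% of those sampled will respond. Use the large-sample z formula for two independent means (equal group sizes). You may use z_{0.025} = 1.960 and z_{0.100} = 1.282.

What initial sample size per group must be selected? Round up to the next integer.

n = (z_{α/2} + z_β)² · (σ₁² + σ₂²) / δ²
  = (1.960 + 1.282)² · (2·17² = 578) / 7.9²
  = 10.5106 · 578 / 62.41
  = 97.34
Adjust for 75% response: 97.34 / 0.75 = 129.79.
Round up → n = 130 per group.

n = 130 per group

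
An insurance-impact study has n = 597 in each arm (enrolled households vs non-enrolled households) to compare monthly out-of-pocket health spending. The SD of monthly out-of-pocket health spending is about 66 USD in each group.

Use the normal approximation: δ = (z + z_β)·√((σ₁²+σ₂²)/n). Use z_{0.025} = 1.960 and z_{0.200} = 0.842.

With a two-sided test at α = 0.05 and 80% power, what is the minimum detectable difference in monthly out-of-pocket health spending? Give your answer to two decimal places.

δ = (z_{α/2} + z_β) · √((σ₁²+σ₂²)/n)
  = (1.960 + 0.842) · √(8712/597)
  = 2.802 · √14.593
  = 2.802 · 3.8201
  = 10.7038

Minimum detectable difference ≈ 10.70 USD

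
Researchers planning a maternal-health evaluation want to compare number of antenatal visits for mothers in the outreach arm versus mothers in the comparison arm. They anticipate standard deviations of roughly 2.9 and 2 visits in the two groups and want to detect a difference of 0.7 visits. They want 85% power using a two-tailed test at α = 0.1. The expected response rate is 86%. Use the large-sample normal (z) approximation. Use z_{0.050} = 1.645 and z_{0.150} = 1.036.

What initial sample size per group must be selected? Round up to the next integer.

n = 212 per group

n = (z_{α/2} + z_β)² · (σ₁² + σ₂²) / δ²
  = (1.645 + 1.036)² · (2.9² + 2² = 12.41) / 0.7²
  = 7.1878 · 12.41 / 0.49
  = 182.04
Adjust for 86% response: 182.04 / 0.86 = 211.68.
Round up → n = 212 per group.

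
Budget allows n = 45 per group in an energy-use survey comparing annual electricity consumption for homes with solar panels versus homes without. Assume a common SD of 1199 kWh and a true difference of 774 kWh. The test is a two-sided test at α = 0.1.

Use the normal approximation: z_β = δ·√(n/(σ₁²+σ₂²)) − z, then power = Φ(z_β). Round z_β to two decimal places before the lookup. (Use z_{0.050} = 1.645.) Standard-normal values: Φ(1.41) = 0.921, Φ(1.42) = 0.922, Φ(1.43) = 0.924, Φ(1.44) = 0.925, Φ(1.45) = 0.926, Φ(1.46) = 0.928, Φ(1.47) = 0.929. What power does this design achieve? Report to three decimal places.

Power ≈ 0.922

z_β = δ·√(n/(σ₁²+σ₂²)) − z_{α/2}
    = 774 · √(45/2875202) − 1.645
    = 774 · 0.00396 − 1.645
    = 3.0621 − 1.645 = 1.4171 → 1.42
Power = Φ(1.42) = 0.922.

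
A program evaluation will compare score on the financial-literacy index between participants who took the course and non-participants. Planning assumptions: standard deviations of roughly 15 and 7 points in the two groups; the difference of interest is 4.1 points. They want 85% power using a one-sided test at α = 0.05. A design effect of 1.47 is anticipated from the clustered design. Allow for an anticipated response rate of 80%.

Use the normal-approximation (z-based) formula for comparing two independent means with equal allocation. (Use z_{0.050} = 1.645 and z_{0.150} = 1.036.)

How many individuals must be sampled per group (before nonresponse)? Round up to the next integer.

n = (z_α + z_β)² · (σ₁² + σ₂²) / δ²
  = (1.645 + 1.036)² · (15² + 7² = 274) / 4.1²
  = 7.1878 · 274 / 16.81
  = 117.16
Design effect: 1.47 × 117.16 = 172.22.
Adjust for 80% response: 172.22 / 0.80 = 215.28.
Round up → n = 216 per group.

n = 216 per group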